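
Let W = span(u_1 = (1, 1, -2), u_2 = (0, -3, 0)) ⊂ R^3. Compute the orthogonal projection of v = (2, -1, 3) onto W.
proj_W(v) = (-4/5, -1, 8/5)

Set up U = [u_1 | ... | u_2] ∈ R^(3×2). The projector onto W = col(U) is P = U (U^T U)^(-1) U^T.
Compute U^T U =
  [6, -3]
  [-3, 9],
and U^T v = (-5, 3).
Solve U^T U · c = U^T v for the coefficients: c = (-4/5, 1/15). The projection is proj_W(v) = U c.
Check: (v - proj_W(v)) · u_1 = 0  (should be 0).
Check: (v - proj_W(v)) · u_2 = 0  (should be 0).
Result: proj_W(v) = (-4/5, -1, 8/5).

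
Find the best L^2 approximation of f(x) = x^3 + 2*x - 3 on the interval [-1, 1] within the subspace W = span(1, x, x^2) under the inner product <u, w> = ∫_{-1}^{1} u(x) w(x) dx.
g(x) = 13*x/5 - 3

The best approximation g ∈ W is the orthogonal projection of f onto W. Writing g = a_0 + a_1 x + a_2 x^2, the coefficients solve the normal equations G · a = b where
  G_{ij} = <φ_i, φ_j> and b_i = <f, φ_i>, with φ_0 = 1, φ_1 = x, φ_2 = x^2.
G =
  [2, 0, 2/3]
  [0, 2/3, 0]
  [2/3, 0, 2/5],
b = (-6, 26/15, -2).
Solving gives a_0 = -3, a_1 = 13/5, a_2 = 0, so
  g(x) = 13*x/5 - 3.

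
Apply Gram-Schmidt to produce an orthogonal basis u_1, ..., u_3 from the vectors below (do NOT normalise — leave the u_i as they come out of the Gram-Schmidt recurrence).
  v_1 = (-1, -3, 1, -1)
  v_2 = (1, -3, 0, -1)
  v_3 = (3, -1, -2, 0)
Orthogonal basis:
  u_1 = (-1, -3, 1, -1)
  u_2 = (7/4, -3/4, -3/4, -1/4)
  u_3 = (-13/51, -3/17, -26/51, 14/51)

Apply the Gram-Schmidt recurrence
  u_1 = v_1
  u_i = v_i − Σ_{j<i} ((v_i · u_j) / (u_j · u_j)) · u_j.

Step by step this gives:
  u_1 = (-1, -3, 1, -1)
  u_2 = (7/4, -3/4, -3/4, -1/4)
  u_3 = (-13/51, -3/17, -26/51, 14/51)

Orthogonality check:
  u_2 · u_1 = 0 (should be 0)
  u_3 · u_1 = 0 (should be 0)
  u_3 · u_2 = 0 (should be 0)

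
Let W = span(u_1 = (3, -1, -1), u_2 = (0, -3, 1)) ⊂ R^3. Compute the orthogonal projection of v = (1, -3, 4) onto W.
proj_W(v) = (-9/53, -411/106, 145/106)

Set up U = [u_1 | ... | u_2] ∈ R^(3×2). The projector onto W = col(U) is P = U (U^T U)^(-1) U^T.
Compute U^T U =
  [11, 2]
  [2, 10],
and U^T v = (2, 13).
Solve U^T U · c = U^T v for the coefficients: c = (-3/53, 139/106). The projection is proj_W(v) = U c.
Check: (v - proj_W(v)) · u_1 = 0  (should be 0).
Check: (v - proj_W(v)) · u_2 = 0  (should be 0).
Result: proj_W(v) = (-9/53, -411/106, 145/106).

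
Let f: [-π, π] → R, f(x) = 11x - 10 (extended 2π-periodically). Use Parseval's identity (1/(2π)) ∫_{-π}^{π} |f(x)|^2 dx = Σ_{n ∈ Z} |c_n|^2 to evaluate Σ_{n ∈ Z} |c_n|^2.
Σ |c_n|^2 = 121π^2/3 + 100

Expand and integrate term by term over [-π, π]:
  ∫ (11x)^2 dx = 121·(2π^3/3); ∫ 2·11·(-10)·x dx = 0 (odd integrand); ∫ (-10)^2 dx = 100·2π.
So (1/(2π)) ∫_{-π}^{π} (11x - 10)^2 dx = 121π^2/3 + 100 = 121π^2/3 + 100.
Parseval ⇒ Σ |c_n|^2 = 121π^2/3 + 100.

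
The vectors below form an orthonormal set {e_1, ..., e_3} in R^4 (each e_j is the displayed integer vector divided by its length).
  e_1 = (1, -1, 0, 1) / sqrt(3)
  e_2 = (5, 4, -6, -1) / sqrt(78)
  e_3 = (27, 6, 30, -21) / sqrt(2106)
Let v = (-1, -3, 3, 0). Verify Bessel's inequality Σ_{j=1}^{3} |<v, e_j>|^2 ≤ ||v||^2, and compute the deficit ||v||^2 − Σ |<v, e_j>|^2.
Σ |<v, e_j>|^2 = 18; ||v||^2 = 19; deficit = 1

Write each e_j = u_j / sqrt(<u_j, u_j>) where u_j is the displayed integer vector. Then <v, e_j> = <v, u_j> / sqrt(<u_j, u_j>), so |<v, e_j>|^2 = <v, u_j>^2 / <u_j, u_j>.
Coefficients: <v, e_1> = 2/sqrt(3), <v, e_2> = -35/sqrt(78), <v, e_3> = 45/sqrt(2106).
Square and sum: Σ |<v, e_j>|^2 = 18.
Compute ||v||^2 = v·v = 19.
Deficit = 19 − 18 = 1 ≥ 0, confirming Bessel's inequality. (The deficit equals ||v − Σ <v,e_j> e_j||^2, the squared distance from v to span{e_j}.)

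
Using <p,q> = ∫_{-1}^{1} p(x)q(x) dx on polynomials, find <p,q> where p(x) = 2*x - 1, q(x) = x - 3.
<p,q> = 22/3

Expand the product: p(x)·q(x) = 2*x^2 - 7*x + 3.
∫_{-1}^{1} of each monomial x^k gives [2/(k+1) if k even, 0 if k odd]. Integrating term-by-term (or equivalently evaluating the antiderivative F(x) = 2*x^3/3 - 7*x^2/2 + 3*x at the endpoints):
  F(1) − F(−1) = 1/6 − (-43/6) = 22/3.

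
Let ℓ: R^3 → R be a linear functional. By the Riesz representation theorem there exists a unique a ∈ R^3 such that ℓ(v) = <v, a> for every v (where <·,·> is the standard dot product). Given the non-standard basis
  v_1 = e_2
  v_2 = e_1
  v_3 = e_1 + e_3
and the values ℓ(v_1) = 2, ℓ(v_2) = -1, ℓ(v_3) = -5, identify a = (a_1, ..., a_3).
a = (-1, 2, -4)

Write a = (a_1, ..., a_3) in the standard basis. For each basis vector v_i, ℓ(v_i) = <v_i, a> is a linear equation in the a_j's. Collect the n equations into a matrix system V a = ℓ, where row i of V is v_i (expressed in the standard basis). Since V is invertible (lower-triangular with 1s on the diagonal, up to permutation), solve by back-substitution:
  V =
[[0, 1, 0],
 [1, 0, 0],
 [1, 0, 1]]
  V a = (2, -1, -5)
Solving gives a = (-1, 2, -4).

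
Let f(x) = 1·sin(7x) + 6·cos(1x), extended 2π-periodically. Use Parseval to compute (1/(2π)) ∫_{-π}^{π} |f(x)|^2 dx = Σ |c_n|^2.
Σ |c_n|^2 = 37/2

Expand |f|^2 and use orthogonality of {sin(nx), cos(mx)} on [-π, π]:
  ∫_{-π}^{π} sin(nx)^2 dx = π, ∫ cos(mx)^2 dx = π, and cross terms integrate to 0.
So ∫_{-π}^{π} f(x)^2 dx = 1^2 · π + 6^2 · π = (1 + 36)π.
Divide by 2π: (1 + 36)/2 = 37/2.
By Parseval, this equals Σ |c_n|^2.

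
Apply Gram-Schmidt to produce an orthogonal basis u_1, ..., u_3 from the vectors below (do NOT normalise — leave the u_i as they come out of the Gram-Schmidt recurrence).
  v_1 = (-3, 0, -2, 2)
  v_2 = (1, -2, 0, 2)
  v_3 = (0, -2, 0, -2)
Orthogonal basis:
  u_1 = (-3, 0, -2, 2)
  u_2 = (20/17, -2, 2/17, 32/17)
  u_3 = (-14/19, -37/19, -9/19, -30/19)

Apply the Gram-Schmidt recurrence
  u_1 = v_1
  u_i = v_i − Σ_{j<i} ((v_i · u_j) / (u_j · u_j)) · u_j.

Step by step this gives:
  u_1 = (-3, 0, -2, 2)
  u_2 = (20/17, -2, 2/17, 32/17)
  u_3 = (-14/19, -37/19, -9/19, -30/19)

Orthogonality check:
  u_2 · u_1 = 0 (should be 0)
  u_3 · u_1 = 0 (should be 0)
  u_3 · u_2 = 0 (should be 0)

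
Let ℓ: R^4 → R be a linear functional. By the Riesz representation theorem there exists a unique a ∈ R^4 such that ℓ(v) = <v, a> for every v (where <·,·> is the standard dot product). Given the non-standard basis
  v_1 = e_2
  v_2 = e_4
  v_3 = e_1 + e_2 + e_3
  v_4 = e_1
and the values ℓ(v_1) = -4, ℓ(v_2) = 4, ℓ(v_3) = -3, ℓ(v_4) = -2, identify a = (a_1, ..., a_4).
a = (-2, -4, 3, 4)

Write a = (a_1, ..., a_4) in the standard basis. For each basis vector v_i, ℓ(v_i) = <v_i, a> is a linear equation in the a_j's. Collect the n equations into a matrix system V a = ℓ, where row i of V is v_i (expressed in the standard basis). Since V is invertible (lower-triangular with 1s on the diagonal, up to permutation), solve by back-substitution:
  V =
[[0, 1, 0, 0],
 [0, 0, 0, 1],
 [1, 1, 1, 0],
 [1, 0, 0, 0]]
  V a = (-4, 4, -3, -2)
Solving gives a = (-2, -4, 3, 4).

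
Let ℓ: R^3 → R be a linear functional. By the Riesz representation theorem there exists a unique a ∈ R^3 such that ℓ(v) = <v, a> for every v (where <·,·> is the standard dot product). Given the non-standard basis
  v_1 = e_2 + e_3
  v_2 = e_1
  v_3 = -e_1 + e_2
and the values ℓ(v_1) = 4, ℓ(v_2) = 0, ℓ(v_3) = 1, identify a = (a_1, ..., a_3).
a = (0, 1, 3)

Write a = (a_1, ..., a_3) in the standard basis. For each basis vector v_i, ℓ(v_i) = <v_i, a> is a linear equation in the a_j's. Collect the n equations into a matrix system V a = ℓ, where row i of V is v_i (expressed in the standard basis). Since V is invertible (lower-triangular with 1s on the diagonal, up to permutation), solve by back-substitution:
  V =
[[0, 1, 1],
 [1, 0, 0],
 [-1, 1, 0]]
  V a = (4, 0, 1)
Solving gives a = (0, 1, 3).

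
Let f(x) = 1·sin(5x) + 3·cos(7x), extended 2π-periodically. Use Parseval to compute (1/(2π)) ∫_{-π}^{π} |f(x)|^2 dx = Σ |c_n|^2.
Σ |c_n|^2 = 5

Expand |f|^2 and use orthogonality of {sin(nx), cos(mx)} on [-π, π]:
  ∫_{-π}^{π} sin(nx)^2 dx = π, ∫ cos(mx)^2 dx = π, and cross terms integrate to 0.
So ∫_{-π}^{π} f(x)^2 dx = 1^2 · π + 3^2 · π = (1 + 9)π.
Divide by 2π: (1 + 9)/2 = 5.
By Parseval, this equals Σ |c_n|^2.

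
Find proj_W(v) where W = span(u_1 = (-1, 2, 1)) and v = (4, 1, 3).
proj_W(v) = (-1/6, 1/3, 1/6)

Set up U = [u_1 | ... | u_1] ∈ R^(3×1). The projector onto W = col(U) is P = U (U^T U)^(-1) U^T.
Compute U^T U =
  [6],
and U^T v = (1).
Solve U^T U · c = U^T v for the coefficients: c = (1/6). The projection is proj_W(v) = U c.
Check: (v - proj_W(v)) · u_1 = 0  (should be 0).
Result: proj_W(v) = (-1/6, 1/3, 1/6).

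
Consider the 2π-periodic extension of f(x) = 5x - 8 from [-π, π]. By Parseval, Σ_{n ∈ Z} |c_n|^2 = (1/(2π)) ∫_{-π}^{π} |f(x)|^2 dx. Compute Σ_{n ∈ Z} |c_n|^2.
Σ |c_n|^2 = 25π^2/3 + 64

Expand and integrate term by term over [-π, π]:
  ∫ (5x)^2 dx = 25·(2π^3/3); ∫ 2·5·(-8)·x dx = 0 (odd integrand); ∫ (-8)^2 dx = 64·2π.
So (1/(2π)) ∫_{-π}^{π} (5x - 8)^2 dx = 25π^2/3 + 64 = 25π^2/3 + 64.
Parseval ⇒ Σ |c_n|^2 = 25π^2/3 + 64.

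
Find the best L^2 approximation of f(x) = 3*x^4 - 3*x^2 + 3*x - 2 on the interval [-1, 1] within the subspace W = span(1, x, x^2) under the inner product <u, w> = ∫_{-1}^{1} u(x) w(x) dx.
g(x) = -3*x^2/7 + 3*x - 79/35

The best approximation g ∈ W is the orthogonal projection of f onto W. Writing g = a_0 + a_1 x + a_2 x^2, the coefficients solve the normal equations G · a = b where
  G_{ij} = <φ_i, φ_j> and b_i = <f, φ_i>, with φ_0 = 1, φ_1 = x, φ_2 = x^2.
G =
  [2, 0, 2/3]
  [0, 2/3, 0]
  [2/3, 0, 2/5],
b = (-24/5, 2, -176/105).
Solving gives a_0 = -79/35, a_1 = 3, a_2 = -3/7, so
  g(x) = -3*x^2/7 + 3*x - 79/35.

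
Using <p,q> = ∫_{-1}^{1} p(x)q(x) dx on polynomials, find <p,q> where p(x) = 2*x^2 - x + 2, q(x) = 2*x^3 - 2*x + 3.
<p,q> = 248/15

Expand the product: p(x)·q(x) = 4*x^5 - 2*x^4 + 8*x^2 - 7*x + 6.
∫_{-1}^{1} of each monomial x^k gives [2/(k+1) if k even, 0 if k odd]. Integrating term-by-term (or equivalently evaluating the antiderivative F(x) = 2*x^6/3 - 2*x^5/5 + 8*x^3/3 - 7*x^2/2 + 6*x at the endpoints):
  F(1) − F(−1) = 163/30 − (-111/10) = 248/15.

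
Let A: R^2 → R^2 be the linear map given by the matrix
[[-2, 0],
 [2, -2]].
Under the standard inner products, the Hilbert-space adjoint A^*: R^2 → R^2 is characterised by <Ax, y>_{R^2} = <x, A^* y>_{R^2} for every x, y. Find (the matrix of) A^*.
A^* = A^T =
[[-2, 2],
 [0, -2]]

For real matrices with standard dot products, the defining identity <Ax, y> = <x, A^* y> gives (Ax)^T y = x^T (A^*) y, i.e. x^T A^T y = x^T (A^*) y. Since this holds for all x, y, we must have A^* = A^T. Therefore
A^* =
[[-2, 2],
 [0, -2]].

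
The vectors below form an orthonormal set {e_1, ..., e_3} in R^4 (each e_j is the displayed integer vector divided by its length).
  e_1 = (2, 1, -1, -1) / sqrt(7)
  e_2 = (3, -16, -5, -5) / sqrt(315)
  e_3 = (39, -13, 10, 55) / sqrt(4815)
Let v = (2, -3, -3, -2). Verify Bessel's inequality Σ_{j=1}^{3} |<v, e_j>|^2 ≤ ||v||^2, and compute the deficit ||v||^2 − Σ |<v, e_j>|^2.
Σ |<v, e_j>|^2 = 2682/107; ||v||^2 = 26; deficit = 100/107

Write each e_j = u_j / sqrt(<u_j, u_j>) where u_j is the displayed integer vector. Then <v, e_j> = <v, u_j> / sqrt(<u_j, u_j>), so |<v, e_j>|^2 = <v, u_j>^2 / <u_j, u_j>.
Coefficients: <v, e_1> = 6/sqrt(7), <v, e_2> = 79/sqrt(315), <v, e_3> = -23/sqrt(4815).
Square and sum: Σ |<v, e_j>|^2 = 2682/107.
Compute ||v||^2 = v·v = 26.
Deficit = 26 − 2682/107 = 100/107 ≥ 0, confirming Bessel's inequality. (The deficit equals ||v − Σ <v,e_j> e_j||^2, the squared distance from v to span{e_j}.)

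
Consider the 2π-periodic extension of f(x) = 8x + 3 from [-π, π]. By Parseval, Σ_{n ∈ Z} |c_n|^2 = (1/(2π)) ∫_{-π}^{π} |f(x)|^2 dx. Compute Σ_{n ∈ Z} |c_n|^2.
Σ |c_n|^2 = 64π^2/3 + 9

Expand and integrate term by term over [-π, π]:
  ∫ (8x)^2 dx = 64·(2π^3/3); ∫ 2·8·(3)·x dx = 0 (odd integrand); ∫ 3^2 dx = 9·2π.
So (1/(2π)) ∫_{-π}^{π} (8x + 3)^2 dx = 64π^2/3 + 9 = 64π^2/3 + 9.
Parseval ⇒ Σ |c_n|^2 = 64π^2/3 + 9.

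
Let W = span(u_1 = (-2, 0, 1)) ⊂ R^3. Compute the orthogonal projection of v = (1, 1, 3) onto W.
proj_W(v) = (-2/5, 0, 1/5)

Set up U = [u_1 | ... | u_1] ∈ R^(3×1). The projector onto W = col(U) is P = U (U^T U)^(-1) U^T.
Compute U^T U =
  [5],
and U^T v = (1).
Solve U^T U · c = U^T v for the coefficients: c = (1/5). The projection is proj_W(v) = U c.
Check: (v - proj_W(v)) · u_1 = 0  (should be 0).
Result: proj_W(v) = (-2/5, 0, 1/5).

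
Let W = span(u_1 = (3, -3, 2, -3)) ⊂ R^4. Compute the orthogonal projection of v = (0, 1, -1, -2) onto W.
proj_W(v) = (3/31, -3/31, 2/31, -3/31)

Set up U = [u_1 | ... | u_1] ∈ R^(4×1). The projector onto W = col(U) is P = U (U^T U)^(-1) U^T.
Compute U^T U =
  [31],
and U^T v = (1).
Solve U^T U · c = U^T v for the coefficients: c = (1/31). The projection is proj_W(v) = U c.
Check: (v - proj_W(v)) · u_1 = 0  (should be 0).
Result: proj_W(v) = (3/31, -3/31, 2/31, -3/31).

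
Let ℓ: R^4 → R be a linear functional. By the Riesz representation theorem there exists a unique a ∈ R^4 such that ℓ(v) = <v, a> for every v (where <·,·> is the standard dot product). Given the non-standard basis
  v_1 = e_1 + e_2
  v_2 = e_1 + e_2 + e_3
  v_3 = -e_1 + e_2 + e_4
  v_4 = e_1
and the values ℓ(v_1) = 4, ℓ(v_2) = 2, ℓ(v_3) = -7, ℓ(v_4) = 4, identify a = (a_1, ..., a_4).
a = (4, 0, -2, -3)

Write a = (a_1, ..., a_4) in the standard basis. For each basis vector v_i, ℓ(v_i) = <v_i, a> is a linear equation in the a_j's. Collect the n equations into a matrix system V a = ℓ, where row i of V is v_i (expressed in the standard basis). Since V is invertible (lower-triangular with 1s on the diagonal, up to permutation), solve by back-substitution:
  V =
[[1, 1, 0, 0],
 [1, 1, 1, 0],
 [-1, 1, 0, 1],
 [1, 0, 0, 0]]
  V a = (4, 2, -7, 4)
Solving gives a = (4, 0, -2, -3).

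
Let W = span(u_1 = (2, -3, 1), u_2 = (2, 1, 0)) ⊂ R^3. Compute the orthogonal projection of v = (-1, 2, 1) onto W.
proj_W(v) = (-56/69, 112/69, -35/69)

Set up U = [u_1 | ... | u_2] ∈ R^(3×2). The projector onto W = col(U) is P = U (U^T U)^(-1) U^T.
Compute U^T U =
  [14, 1]
  [1, 5],
and U^T v = (-7, 0).
Solve U^T U · c = U^T v for the coefficients: c = (-35/69, 7/69). The projection is proj_W(v) = U c.
Check: (v - proj_W(v)) · u_1 = 0  (should be 0).
Check: (v - proj_W(v)) · u_2 = 0  (should be 0).
Result: proj_W(v) = (-56/69, 112/69, -35/69).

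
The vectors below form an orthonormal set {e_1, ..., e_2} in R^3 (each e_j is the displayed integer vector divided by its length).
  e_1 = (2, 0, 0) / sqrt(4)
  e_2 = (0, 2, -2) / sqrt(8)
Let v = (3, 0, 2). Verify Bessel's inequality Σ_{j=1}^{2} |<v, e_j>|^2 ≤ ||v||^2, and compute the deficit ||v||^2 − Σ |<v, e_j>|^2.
Σ |<v, e_j>|^2 = 11; ||v||^2 = 13; deficit = 2

Write each e_j = u_j / sqrt(<u_j, u_j>) where u_j is the displayed integer vector. Then <v, e_j> = <v, u_j> / sqrt(<u_j, u_j>), so |<v, e_j>|^2 = <v, u_j>^2 / <u_j, u_j>.
Coefficients: <v, e_1> = 6/sqrt(4), <v, e_2> = -4/sqrt(8).
Square and sum: Σ |<v, e_j>|^2 = 11.
Compute ||v||^2 = v·v = 13.
Deficit = 13 − 11 = 2 ≥ 0, confirming Bessel's inequality. (The deficit equals ||v − Σ <v,e_j> e_j||^2, the squared distance from v to span{e_j}.)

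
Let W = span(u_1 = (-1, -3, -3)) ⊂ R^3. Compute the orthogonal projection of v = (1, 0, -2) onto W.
proj_W(v) = (-5/19, -15/19, -15/19)

Set up U = [u_1 | ... | u_1] ∈ R^(3×1). The projector onto W = col(U) is P = U (U^T U)^(-1) U^T.
Compute U^T U =
  [19],
and U^T v = (5).
Solve U^T U · c = U^T v for the coefficients: c = (5/19). The projection is proj_W(v) = U c.
Check: (v - proj_W(v)) · u_1 = 0  (should be 0).
Result: proj_W(v) = (-5/19, -15/19, -15/19).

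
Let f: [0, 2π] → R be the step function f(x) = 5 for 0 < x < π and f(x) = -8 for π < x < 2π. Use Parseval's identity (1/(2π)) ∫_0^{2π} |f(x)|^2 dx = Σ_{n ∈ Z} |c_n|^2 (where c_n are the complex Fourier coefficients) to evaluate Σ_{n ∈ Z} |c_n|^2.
Σ |c_n|^2 = 89/2

Parseval equates the L^2 energy of f (normalised by 1/(2π)) with the ℓ^2 sum of its Fourier coefficients: (1/(2π)) ∫_0^{2π} |f|^2 = Σ |c_n|^2.
Compute the left side: (1/(2π)) [∫_0^π 5^2 dx + ∫_π^{2π} (-8)^2 dx] = (1/(2π)) · (25π + 64π) = (25 + 64)/2 = 89/2.
So Σ_{n ∈ Z} |c_n|^2 = 89/2.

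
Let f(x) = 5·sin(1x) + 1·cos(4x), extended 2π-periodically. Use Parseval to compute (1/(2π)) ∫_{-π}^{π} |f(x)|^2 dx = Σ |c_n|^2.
Σ |c_n|^2 = 13

Expand |f|^2 and use orthogonality of {sin(nx), cos(mx)} on [-π, π]:
  ∫_{-π}^{π} sin(nx)^2 dx = π, ∫ cos(mx)^2 dx = π, and cross terms integrate to 0.
So ∫_{-π}^{π} f(x)^2 dx = 5^2 · π + 1^2 · π = (25 + 1)π.
Divide by 2π: (25 + 1)/2 = 13.
By Parseval, this equals Σ |c_n|^2.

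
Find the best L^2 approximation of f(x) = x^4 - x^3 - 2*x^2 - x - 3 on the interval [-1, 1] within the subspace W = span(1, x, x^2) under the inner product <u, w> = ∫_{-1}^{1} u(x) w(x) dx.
g(x) = -8*x^2/7 - 8*x/5 - 108/35

The best approximation g ∈ W is the orthogonal projection of f onto W. Writing g = a_0 + a_1 x + a_2 x^2, the coefficients solve the normal equations G · a = b where
  G_{ij} = <φ_i, φ_j> and b_i = <f, φ_i>, with φ_0 = 1, φ_1 = x, φ_2 = x^2.
G =
  [2, 0, 2/3]
  [0, 2/3, 0]
  [2/3, 0, 2/5],
b = (-104/15, -16/15, -88/35).
Solving gives a_0 = -108/35, a_1 = -8/5, a_2 = -8/7, so
  g(x) = -8*x^2/7 - 8*x/5 - 108/35.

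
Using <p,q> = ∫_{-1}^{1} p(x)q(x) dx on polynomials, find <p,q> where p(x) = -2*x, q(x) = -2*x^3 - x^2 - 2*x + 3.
<p,q> = 64/15

Expand the product: p(x)·q(x) = 4*x^4 + 2*x^3 + 4*x^2 - 6*x.
∫_{-1}^{1} of each monomial x^k gives [2/(k+1) if k even, 0 if k odd]. Integrating term-by-term (or equivalently evaluating the antiderivative F(x) = 4*x^5/5 + x^4/2 + 4*x^3/3 - 3*x^2 at the endpoints):
  F(1) − F(−1) = -11/30 − (-139/30) = 64/15.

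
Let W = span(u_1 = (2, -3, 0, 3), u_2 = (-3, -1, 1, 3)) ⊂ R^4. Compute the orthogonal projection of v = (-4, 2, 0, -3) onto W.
proj_W(v) = (-353/101, 619/202, 40/101, -459/202)

Set up U = [u_1 | ... | u_2] ∈ R^(4×2). The projector onto W = col(U) is P = U (U^T U)^(-1) U^T.
Compute U^T U =
  [22, 6]
  [6, 20],
and U^T v = (-23, 1).
Solve U^T U · c = U^T v for the coefficients: c = (-233/202, 40/101). The projection is proj_W(v) = U c.
Check: (v - proj_W(v)) · u_1 = 0  (should be 0).
Check: (v - proj_W(v)) · u_2 = 0  (should be 0).
Result: proj_W(v) = (-353/101, 619/202, 40/101, -459/202).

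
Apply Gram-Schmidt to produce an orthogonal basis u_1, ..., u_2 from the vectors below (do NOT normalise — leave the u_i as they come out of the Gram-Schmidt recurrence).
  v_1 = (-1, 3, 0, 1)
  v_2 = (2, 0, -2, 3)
Orthogonal basis:
  u_1 = (-1, 3, 0, 1)
  u_2 = (23/11, -3/11, -2, 32/11)

Apply the Gram-Schmidt recurrence
  u_1 = v_1
  u_i = v_i − Σ_{j<i} ((v_i · u_j) / (u_j · u_j)) · u_j.

Step by step this gives:
  u_1 = (-1, 3, 0, 1)
  u_2 = (23/11, -3/11, -2, 32/11)

Orthogonality check:
  u_2 · u_1 = 0 (should be 0)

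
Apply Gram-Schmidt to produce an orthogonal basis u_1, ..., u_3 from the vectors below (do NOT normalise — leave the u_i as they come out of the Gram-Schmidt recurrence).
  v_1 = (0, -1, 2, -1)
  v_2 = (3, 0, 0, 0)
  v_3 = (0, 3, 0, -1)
Orthogonal basis:
  u_1 = (0, -1, 2, -1)
  u_2 = (3, 0, 0, 0)
  u_3 = (0, 8/3, 2/3, -4/3)

Apply the Gram-Schmidt recurrence
  u_1 = v_1
  u_i = v_i − Σ_{j<i} ((v_i · u_j) / (u_j · u_j)) · u_j.

Step by step this gives:
  u_1 = (0, -1, 2, -1)
  u_2 = (3, 0, 0, 0)
  u_3 = (0, 8/3, 2/3, -4/3)

Orthogonality check:
  u_2 · u_1 = 0 (should be 0)
  u_3 · u_1 = 0 (should be 0)
  u_3 · u_2 = 0 (should be 0)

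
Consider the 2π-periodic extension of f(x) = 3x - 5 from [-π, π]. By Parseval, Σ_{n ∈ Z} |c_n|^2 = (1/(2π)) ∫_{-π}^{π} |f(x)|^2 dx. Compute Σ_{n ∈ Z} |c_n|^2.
Σ |c_n|^2 = 3π^2 + 25

Expand and integrate term by term over [-π, π]:
  ∫ (3x)^2 dx = 9·(2π^3/3); ∫ 2·3·(-5)·x dx = 0 (odd integrand); ∫ (-5)^2 dx = 25·2π.
So (1/(2π)) ∫_{-π}^{π} (3x - 5)^2 dx = 9π^2/3 + 25 = 3π^2 + 25.
Parseval ⇒ Σ |c_n|^2 = 3π^2 + 25.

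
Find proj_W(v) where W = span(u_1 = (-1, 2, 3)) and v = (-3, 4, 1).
proj_W(v) = (-1, 2, 3)

Set up U = [u_1 | ... | u_1] ∈ R^(3×1). The projector onto W = col(U) is P = U (U^T U)^(-1) U^T.
Compute U^T U =
  [14],
and U^T v = (14).
Solve U^T U · c = U^T v for the coefficients: c = (1). The projection is proj_W(v) = U c.
Check: (v - proj_W(v)) · u_1 = 0  (should be 0).
Result: proj_W(v) = (-1, 2, 3).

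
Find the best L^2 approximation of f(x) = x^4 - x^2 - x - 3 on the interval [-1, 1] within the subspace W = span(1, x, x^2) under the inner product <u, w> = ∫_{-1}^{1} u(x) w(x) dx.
g(x) = -x^2/7 - x - 108/35

The best approximation g ∈ W is the orthogonal projection of f onto W. Writing g = a_0 + a_1 x + a_2 x^2, the coefficients solve the normal equations G · a = b where
  G_{ij} = <φ_i, φ_j> and b_i = <f, φ_i>, with φ_0 = 1, φ_1 = x, φ_2 = x^2.
G =
  [2, 0, 2/3]
  [0, 2/3, 0]
  [2/3, 0, 2/5],
b = (-94/15, -2/3, -74/35).
Solving gives a_0 = -108/35, a_1 = -1, a_2 = -1/7, so
  g(x) = -x^2/7 - x - 108/35.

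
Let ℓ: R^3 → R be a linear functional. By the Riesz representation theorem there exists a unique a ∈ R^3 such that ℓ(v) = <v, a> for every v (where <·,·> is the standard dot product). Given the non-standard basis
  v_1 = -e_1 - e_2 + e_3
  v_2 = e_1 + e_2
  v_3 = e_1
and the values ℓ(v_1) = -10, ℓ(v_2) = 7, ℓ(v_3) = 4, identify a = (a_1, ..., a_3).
a = (4, 3, -3)

Write a = (a_1, ..., a_3) in the standard basis. For each basis vector v_i, ℓ(v_i) = <v_i, a> is a linear equation in the a_j's. Collect the n equations into a matrix system V a = ℓ, where row i of V is v_i (expressed in the standard basis). Since V is invertible (lower-triangular with 1s on the diagonal, up to permutation), solve by back-substitution:
  V =
[[-1, -1, 1],
 [1, 1, 0],
 [1, 0, 0]]
  V a = (-10, 7, 4)
Solving gives a = (4, 3, -3).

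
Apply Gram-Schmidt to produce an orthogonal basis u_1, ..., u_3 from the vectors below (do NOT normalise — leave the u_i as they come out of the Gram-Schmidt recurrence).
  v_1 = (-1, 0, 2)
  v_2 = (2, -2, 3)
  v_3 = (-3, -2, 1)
Orthogonal basis:
  u_1 = (-1, 0, 2)
  u_2 = (14/5, -2, 7/5)
  u_3 = (-32/23, -56/23, -16/23)

Apply the Gram-Schmidt recurrence
  u_1 = v_1
  u_i = v_i − Σ_{j<i} ((v_i · u_j) / (u_j · u_j)) · u_j.

Step by step this gives:
  u_1 = (-1, 0, 2)
  u_2 = (14/5, -2, 7/5)
  u_3 = (-32/23, -56/23, -16/23)

Orthogonality check:
  u_2 · u_1 = 0 (should be 0)
  u_3 · u_1 = 0 (should be 0)
  u_3 · u_2 = 0 (should be 0)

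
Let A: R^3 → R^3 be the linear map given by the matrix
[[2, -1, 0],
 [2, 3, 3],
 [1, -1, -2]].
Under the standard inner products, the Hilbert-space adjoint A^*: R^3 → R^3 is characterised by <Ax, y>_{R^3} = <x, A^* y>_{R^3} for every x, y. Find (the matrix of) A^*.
A^* = A^T =
[[2, 2, 1],
 [-1, 3, -1],
 [0, 3, -2]]

For real matrices with standard dot products, the defining identity <Ax, y> = <x, A^* y> gives (Ax)^T y = x^T (A^*) y, i.e. x^T A^T y = x^T (A^*) y. Since this holds for all x, y, we must have A^* = A^T. Therefore
A^* =
[[2, 2, 1],
 [-1, 3, -1],
 [0, 3, -2]].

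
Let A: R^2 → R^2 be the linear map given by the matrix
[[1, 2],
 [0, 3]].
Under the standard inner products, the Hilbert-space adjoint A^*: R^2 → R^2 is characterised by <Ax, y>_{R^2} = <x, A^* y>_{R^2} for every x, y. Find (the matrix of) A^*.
A^* = A^T =
[[1, 0],
 [2, 3]]

For real matrices with standard dot products, the defining identity <Ax, y> = <x, A^* y> gives (Ax)^T y = x^T (A^*) y, i.e. x^T A^T y = x^T (A^*) y. Since this holds for all x, y, we must have A^* = A^T. Therefore
A^* =
[[1, 0],
 [2, 3]].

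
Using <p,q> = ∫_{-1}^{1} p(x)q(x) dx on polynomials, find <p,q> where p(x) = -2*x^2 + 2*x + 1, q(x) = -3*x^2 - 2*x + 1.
<p,q> = -8/5

Expand the product: p(x)·q(x) = 6*x^4 - 2*x^3 - 9*x^2 + 1.
∫_{-1}^{1} of each monomial x^k gives [2/(k+1) if k even, 0 if k odd]. Integrating term-by-term (or equivalently evaluating the antiderivative F(x) = 6*x^5/5 - x^4/2 - 3*x^3 + x at the endpoints):
  F(1) − F(−1) = -13/10 − (3/10) = -8/5.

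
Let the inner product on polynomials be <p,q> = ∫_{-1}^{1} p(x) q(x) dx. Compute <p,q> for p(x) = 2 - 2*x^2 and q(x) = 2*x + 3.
<p,q> = 8

Expand the product: p(x)·q(x) = -4*x^3 - 6*x^2 + 4*x + 6.
∫_{-1}^{1} of each monomial x^k gives [2/(k+1) if k even, 0 if k odd]. Integrating term-by-term (or equivalently evaluating the antiderivative F(x) = -x^4 - 2*x^3 + 2*x^2 + 6*x at the endpoints):
  F(1) − F(−1) = 5 − (-3) = 8.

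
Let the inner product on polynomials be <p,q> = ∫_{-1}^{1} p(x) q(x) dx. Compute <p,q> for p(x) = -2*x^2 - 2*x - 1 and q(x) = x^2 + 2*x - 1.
<p,q> = -4/5

Expand the product: p(x)·q(x) = -2*x^4 - 6*x^3 - 3*x^2 + 1.
∫_{-1}^{1} of each monomial x^k gives [2/(k+1) if k even, 0 if k odd]. Integrating term-by-term (or equivalently evaluating the antiderivative F(x) = -2*x^5/5 - 3*x^4/2 - x^3 + x at the endpoints):
  F(1) − F(−1) = -19/10 − (-11/10) = -4/5.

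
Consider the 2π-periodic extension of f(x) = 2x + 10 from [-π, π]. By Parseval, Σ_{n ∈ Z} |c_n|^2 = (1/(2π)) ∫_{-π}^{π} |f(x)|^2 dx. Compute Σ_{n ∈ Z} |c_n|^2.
Σ |c_n|^2 = 4π^2/3 + 100

Expand and integrate term by term over [-π, π]:
  ∫ (2x)^2 dx = 4·(2π^3/3); ∫ 2·2·(10)·x dx = 0 (odd integrand); ∫ 10^2 dx = 100·2π.
So (1/(2π)) ∫_{-π}^{π} (2x + 10)^2 dx = 4π^2/3 + 100 = 4π^2/3 + 100.
Parseval ⇒ Σ |c_n|^2 = 4π^2/3 + 100.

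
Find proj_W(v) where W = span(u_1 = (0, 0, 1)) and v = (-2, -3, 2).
proj_W(v) = (0, 0, 2)

Set up U = [u_1 | ... | u_1] ∈ R^(3×1). The projector onto W = col(U) is P = U (U^T U)^(-1) U^T.
Compute U^T U =
  [1],
and U^T v = (2).
Solve U^T U · c = U^T v for the coefficients: c = (2). The projection is proj_W(v) = U c.
Check: (v - proj_W(v)) · u_1 = 0  (should be 0).
Result: proj_W(v) = (0, 0, 2).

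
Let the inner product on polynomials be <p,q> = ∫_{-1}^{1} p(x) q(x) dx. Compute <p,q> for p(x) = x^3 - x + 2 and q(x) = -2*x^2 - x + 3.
<p,q> = 48/5

Expand the product: p(x)·q(x) = -2*x^5 - x^4 + 5*x^3 - 3*x^2 - 5*x + 6.
∫_{-1}^{1} of each monomial x^k gives [2/(k+1) if k even, 0 if k odd]. Integrating term-by-term (or equivalently evaluating the antiderivative F(x) = -x^6/3 - x^5/5 + 5*x^4/4 - x^3 - 5*x^2/2 + 6*x at the endpoints):
  F(1) − F(−1) = 193/60 − (-383/60) = 48/5.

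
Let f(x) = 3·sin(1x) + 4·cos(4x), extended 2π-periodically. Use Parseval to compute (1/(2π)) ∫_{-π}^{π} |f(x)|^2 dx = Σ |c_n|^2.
Σ |c_n|^2 = 25/2

Expand |f|^2 and use orthogonality of {sin(nx), cos(mx)} on [-π, π]:
  ∫_{-π}^{π} sin(nx)^2 dx = π, ∫ cos(mx)^2 dx = π, and cross terms integrate to 0.
So ∫_{-π}^{π} f(x)^2 dx = 3^2 · π + 4^2 · π = (9 + 16)π.
Divide by 2π: (9 + 16)/2 = 25/2.
By Parseval, this equals Σ |c_n|^2.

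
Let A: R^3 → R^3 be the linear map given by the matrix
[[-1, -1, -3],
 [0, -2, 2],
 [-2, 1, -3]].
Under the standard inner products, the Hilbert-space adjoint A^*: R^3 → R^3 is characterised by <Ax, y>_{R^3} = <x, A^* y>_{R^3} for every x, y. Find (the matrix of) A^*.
A^* = A^T =
[[-1, 0, -2],
 [-1, -2, 1],
 [-3, 2, -3]]

For real matrices with standard dot products, the defining identity <Ax, y> = <x, A^* y> gives (Ax)^T y = x^T (A^*) y, i.e. x^T A^T y = x^T (A^*) y. Since this holds for all x, y, we must have A^* = A^T. Therefore
A^* =
[[-1, 0, -2],
 [-1, -2, 1],
 [-3, 2, -3]].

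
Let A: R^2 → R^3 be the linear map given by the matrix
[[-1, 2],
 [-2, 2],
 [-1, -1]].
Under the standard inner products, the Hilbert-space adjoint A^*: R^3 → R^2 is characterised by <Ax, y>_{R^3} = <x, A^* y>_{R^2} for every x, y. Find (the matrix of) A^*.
A^* = A^T =
[[-1, -2, -1],
 [2, 2, -1]]

For real matrices with standard dot products, the defining identity <Ax, y> = <x, A^* y> gives (Ax)^T y = x^T (A^*) y, i.e. x^T A^T y = x^T (A^*) y. Since this holds for all x, y, we must have A^* = A^T. Therefore
A^* =
[[-1, -2, -1],
 [2, 2, -1]].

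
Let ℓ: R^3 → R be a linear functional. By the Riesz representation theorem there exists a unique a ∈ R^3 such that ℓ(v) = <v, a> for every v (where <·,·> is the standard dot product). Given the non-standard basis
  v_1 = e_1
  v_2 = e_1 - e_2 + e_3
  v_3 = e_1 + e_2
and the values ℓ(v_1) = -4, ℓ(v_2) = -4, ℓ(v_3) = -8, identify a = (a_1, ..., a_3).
a = (-4, -4, -4)

Write a = (a_1, ..., a_3) in the standard basis. For each basis vector v_i, ℓ(v_i) = <v_i, a> is a linear equation in the a_j's. Collect the n equations into a matrix system V a = ℓ, where row i of V is v_i (expressed in the standard basis). Since V is invertible (lower-triangular with 1s on the diagonal, up to permutation), solve by back-substitution:
  V =
[[1, 0, 0],
 [1, -1, 1],
 [1, 1, 0]]
  V a = (-4, -4, -8)
Solving gives a = (-4, -4, -4).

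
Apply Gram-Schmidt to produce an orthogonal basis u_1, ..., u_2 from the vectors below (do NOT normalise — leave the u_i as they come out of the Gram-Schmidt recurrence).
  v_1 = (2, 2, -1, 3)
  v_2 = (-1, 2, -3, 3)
Orthogonal basis:
  u_1 = (2, 2, -1, 3)
  u_2 = (-23/9, 4/9, -20/9, 2/3)

Apply the Gram-Schmidt recurrence
  u_1 = v_1
  u_i = v_i − Σ_{j<i} ((v_i · u_j) / (u_j · u_j)) · u_j.

Step by step this gives:
  u_1 = (2, 2, -1, 3)
  u_2 = (-23/9, 4/9, -20/9, 2/3)

Orthogonality check:
  u_2 · u_1 = 0 (should be 0)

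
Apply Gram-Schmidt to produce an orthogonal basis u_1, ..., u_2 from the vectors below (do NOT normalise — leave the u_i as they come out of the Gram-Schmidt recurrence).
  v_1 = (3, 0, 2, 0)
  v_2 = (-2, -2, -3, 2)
Orthogonal basis:
  u_1 = (3, 0, 2, 0)
  u_2 = (10/13, -2, -15/13, 2)

Apply the Gram-Schmidt recurrence
  u_1 = v_1
  u_i = v_i − Σ_{j<i} ((v_i · u_j) / (u_j · u_j)) · u_j.

Step by step this gives:
  u_1 = (3, 0, 2, 0)
  u_2 = (10/13, -2, -15/13, 2)

Orthogonality check:
  u_2 · u_1 = 0 (should be 0)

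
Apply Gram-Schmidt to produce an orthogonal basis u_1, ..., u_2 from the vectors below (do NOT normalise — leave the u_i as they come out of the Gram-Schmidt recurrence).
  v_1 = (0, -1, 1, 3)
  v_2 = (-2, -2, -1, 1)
Orthogonal basis:
  u_1 = (0, -1, 1, 3)
  u_2 = (-2, -18/11, -15/11, -1/11)

Apply the Gram-Schmidt recurrence
  u_1 = v_1
  u_i = v_i − Σ_{j<i} ((v_i · u_j) / (u_j · u_j)) · u_j.

Step by step this gives:
  u_1 = (0, -1, 1, 3)
  u_2 = (-2, -18/11, -15/11, -1/11)

Orthogonality check:
  u_2 · u_1 = 0 (should be 0)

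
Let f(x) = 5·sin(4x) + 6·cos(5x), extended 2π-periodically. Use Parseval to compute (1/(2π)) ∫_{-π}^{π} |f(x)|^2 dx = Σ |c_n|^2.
Σ |c_n|^2 = 61/2

Expand |f|^2 and use orthogonality of {sin(nx), cos(mx)} on [-π, π]:
  ∫_{-π}^{π} sin(nx)^2 dx = π, ∫ cos(mx)^2 dx = π, and cross terms integrate to 0.
So ∫_{-π}^{π} f(x)^2 dx = 5^2 · π + 6^2 · π = (25 + 36)π.
Divide by 2π: (25 + 36)/2 = 61/2.
By Parseval, this equals Σ |c_n|^2.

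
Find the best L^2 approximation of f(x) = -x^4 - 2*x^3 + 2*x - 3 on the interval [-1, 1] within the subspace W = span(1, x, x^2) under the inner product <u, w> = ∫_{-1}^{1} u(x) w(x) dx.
g(x) = -6*x^2/7 + 4*x/5 - 102/35

The best approximation g ∈ W is the orthogonal projection of f onto W. Writing g = a_0 + a_1 x + a_2 x^2, the coefficients solve the normal equations G · a = b where
  G_{ij} = <φ_i, φ_j> and b_i = <f, φ_i>, with φ_0 = 1, φ_1 = x, φ_2 = x^2.
G =
  [2, 0, 2/3]
  [0, 2/3, 0]
  [2/3, 0, 2/5],
b = (-32/5, 8/15, -16/7).
Solving gives a_0 = -102/35, a_1 = 4/5, a_2 = -6/7, so
  g(x) = -6*x^2/7 + 4*x/5 - 102/35.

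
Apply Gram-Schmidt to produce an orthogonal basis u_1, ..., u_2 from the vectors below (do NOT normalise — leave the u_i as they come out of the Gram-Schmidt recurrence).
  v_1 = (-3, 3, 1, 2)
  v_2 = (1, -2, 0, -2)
Orthogonal basis:
  u_1 = (-3, 3, 1, 2)
  u_2 = (-16/23, -7/23, 13/23, -20/23)

Apply the Gram-Schmidt recurrence
  u_1 = v_1
  u_i = v_i − Σ_{j<i} ((v_i · u_j) / (u_j · u_j)) · u_j.

Step by step this gives:
  u_1 = (-3, 3, 1, 2)
  u_2 = (-16/23, -7/23, 13/23, -20/23)

Orthogonality check:
  u_2 · u_1 = 0 (should be 0)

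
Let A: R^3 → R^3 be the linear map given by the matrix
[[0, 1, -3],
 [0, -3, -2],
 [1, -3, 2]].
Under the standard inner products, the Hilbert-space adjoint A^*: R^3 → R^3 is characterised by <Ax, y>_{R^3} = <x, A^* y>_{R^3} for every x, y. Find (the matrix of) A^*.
A^* = A^T =
[[0, 0, 1],
 [1, -3, -3],
 [-3, -2, 2]]

For real matrices with standard dot products, the defining identity <Ax, y> = <x, A^* y> gives (Ax)^T y = x^T (A^*) y, i.e. x^T A^T y = x^T (A^*) y. Since this holds for all x, y, we must have A^* = A^T. Therefore
A^* =
[[0, 0, 1],
 [1, -3, -3],
 [-3, -2, 2]].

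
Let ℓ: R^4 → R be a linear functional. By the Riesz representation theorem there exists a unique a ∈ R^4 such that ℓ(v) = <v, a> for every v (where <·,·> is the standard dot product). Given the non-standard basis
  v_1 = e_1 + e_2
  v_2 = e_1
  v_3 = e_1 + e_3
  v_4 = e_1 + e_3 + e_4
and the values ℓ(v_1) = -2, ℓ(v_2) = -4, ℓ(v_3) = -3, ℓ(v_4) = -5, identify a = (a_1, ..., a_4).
a = (-4, 2, 1, -2)

Write a = (a_1, ..., a_4) in the standard basis. For each basis vector v_i, ℓ(v_i) = <v_i, a> is a linear equation in the a_j's. Collect the n equations into a matrix system V a = ℓ, where row i of V is v_i (expressed in the standard basis). Since V is invertible (lower-triangular with 1s on the diagonal, up to permutation), solve by back-substitution:
  V =
[[1, 1, 0, 0],
 [1, 0, 0, 0],
 [1, 0, 1, 0],
 [1, 0, 1, 1]]
  V a = (-2, -4, -3, -5)
Solving gives a = (-4, 2, 1, -2).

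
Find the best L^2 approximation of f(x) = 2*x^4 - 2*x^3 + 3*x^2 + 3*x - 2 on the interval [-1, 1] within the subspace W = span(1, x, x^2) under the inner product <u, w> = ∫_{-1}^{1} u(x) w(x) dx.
g(x) = 33*x^2/7 + 9*x/5 - 76/35

The best approximation g ∈ W is the orthogonal projection of f onto W. Writing g = a_0 + a_1 x + a_2 x^2, the coefficients solve the normal equations G · a = b where
  G_{ij} = <φ_i, φ_j> and b_i = <f, φ_i>, with φ_0 = 1, φ_1 = x, φ_2 = x^2.
G =
  [2, 0, 2/3]
  [0, 2/3, 0]
  [2/3, 0, 2/5],
b = (-6/5, 6/5, 46/105).
Solving gives a_0 = -76/35, a_1 = 9/5, a_2 = 33/7, so
  g(x) = 33*x^2/7 + 9*x/5 - 76/35.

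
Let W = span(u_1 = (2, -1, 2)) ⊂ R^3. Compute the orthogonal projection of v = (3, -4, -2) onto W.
proj_W(v) = (4/3, -2/3, 4/3)

Set up U = [u_1 | ... | u_1] ∈ R^(3×1). The projector onto W = col(U) is P = U (U^T U)^(-1) U^T.
Compute U^T U =
  [9],
and U^T v = (6).
Solve U^T U · c = U^T v for the coefficients: c = (2/3). The projection is proj_W(v) = U c.
Check: (v - proj_W(v)) · u_1 = 0  (should be 0).
Result: proj_W(v) = (4/3, -2/3, 4/3).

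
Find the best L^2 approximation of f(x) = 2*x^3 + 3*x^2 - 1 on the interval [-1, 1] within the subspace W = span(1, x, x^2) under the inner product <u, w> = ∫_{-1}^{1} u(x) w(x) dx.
g(x) = 3*x^2 + 6*x/5 - 1

The best approximation g ∈ W is the orthogonal projection of f onto W. Writing g = a_0 + a_1 x + a_2 x^2, the coefficients solve the normal equations G · a = b where
  G_{ij} = <φ_i, φ_j> and b_i = <f, φ_i>, with φ_0 = 1, φ_1 = x, φ_2 = x^2.
G =
  [2, 0, 2/3]
  [0, 2/3, 0]
  [2/3, 0, 2/5],
b = (0, 4/5, 8/15).
Solving gives a_0 = -1, a_1 = 6/5, a_2 = 3, so
  g(x) = 3*x^2 + 6*x/5 - 1.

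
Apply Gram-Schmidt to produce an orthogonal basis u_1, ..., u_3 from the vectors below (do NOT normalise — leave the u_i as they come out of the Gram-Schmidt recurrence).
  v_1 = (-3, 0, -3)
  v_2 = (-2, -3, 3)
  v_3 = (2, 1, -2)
Orthogonal basis:
  u_1 = (-3, 0, -3)
  u_2 = (-5/2, -3, 5/2)
  u_3 = (21/43, -35/43, -21/43)

Apply the Gram-Schmidt recurrence
  u_1 = v_1
  u_i = v_i − Σ_{j<i} ((v_i · u_j) / (u_j · u_j)) · u_j.

Step by step this gives:
  u_1 = (-3, 0, -3)
  u_2 = (-5/2, -3, 5/2)
  u_3 = (21/43, -35/43, -21/43)

Orthogonality check:
  u_2 · u_1 = 0 (should be 0)
  u_3 · u_1 = 0 (should be 0)
  u_3 · u_2 = 0 (should be 0)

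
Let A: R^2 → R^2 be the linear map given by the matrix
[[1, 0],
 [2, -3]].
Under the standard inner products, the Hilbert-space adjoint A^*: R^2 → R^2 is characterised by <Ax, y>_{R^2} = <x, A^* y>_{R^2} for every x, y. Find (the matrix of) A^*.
A^* = A^T =
[[1, 2],
 [0, -3]]

For real matrices with standard dot products, the defining identity <Ax, y> = <x, A^* y> gives (Ax)^T y = x^T (A^*) y, i.e. x^T A^T y = x^T (A^*) y. Since this holds for all x, y, we must have A^* = A^T. Therefore
A^* =
[[1, 2],
 [0, -3]].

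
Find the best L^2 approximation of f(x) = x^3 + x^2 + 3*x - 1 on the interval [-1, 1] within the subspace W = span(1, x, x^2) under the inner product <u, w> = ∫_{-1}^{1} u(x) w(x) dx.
g(x) = x^2 + 18*x/5 - 1

The best approximation g ∈ W is the orthogonal projection of f onto W. Writing g = a_0 + a_1 x + a_2 x^2, the coefficients solve the normal equations G · a = b where
  G_{ij} = <φ_i, φ_j> and b_i = <f, φ_i>, with φ_0 = 1, φ_1 = x, φ_2 = x^2.
G =
  [2, 0, 2/3]
  [0, 2/3, 0]
  [2/3, 0, 2/5],
b = (-4/3, 12/5, -4/15).
Solving gives a_0 = -1, a_1 = 18/5, a_2 = 1, so
  g(x) = x^2 + 18*x/5 - 1.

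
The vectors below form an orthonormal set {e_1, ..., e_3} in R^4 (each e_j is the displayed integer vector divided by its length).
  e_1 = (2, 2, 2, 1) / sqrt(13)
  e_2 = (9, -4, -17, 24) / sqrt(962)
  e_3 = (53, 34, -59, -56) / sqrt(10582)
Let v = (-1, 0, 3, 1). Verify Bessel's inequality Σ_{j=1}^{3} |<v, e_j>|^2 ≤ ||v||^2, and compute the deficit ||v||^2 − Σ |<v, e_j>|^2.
Σ |<v, e_j>|^2 = 11; ||v||^2 = 11; deficit = 0

Write each e_j = u_j / sqrt(<u_j, u_j>) where u_j is the displayed integer vector. Then <v, e_j> = <v, u_j> / sqrt(<u_j, u_j>), so |<v, e_j>|^2 = <v, u_j>^2 / <u_j, u_j>.
Coefficients: <v, e_1> = 5/sqrt(13), <v, e_2> = -36/sqrt(962), <v, e_3> = -286/sqrt(10582).
Square and sum: Σ |<v, e_j>|^2 = 11.
Compute ||v||^2 = v·v = 11.
Deficit = 11 − 11 = 0 ≥ 0, confirming Bessel's inequality. (The deficit equals ||v − Σ <v,e_j> e_j||^2, the squared distance from v to span{e_j}.)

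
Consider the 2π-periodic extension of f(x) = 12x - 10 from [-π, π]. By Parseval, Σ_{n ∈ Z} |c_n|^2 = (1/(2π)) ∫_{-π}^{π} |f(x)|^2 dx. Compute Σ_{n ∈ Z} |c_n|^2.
Σ |c_n|^2 = 48π^2 + 100

Expand and integrate term by term over [-π, π]:
  ∫ (12x)^2 dx = 144·(2π^3/3); ∫ 2·12·(-10)·x dx = 0 (odd integrand); ∫ (-10)^2 dx = 100·2π.
So (1/(2π)) ∫_{-π}^{π} (12x - 10)^2 dx = 144π^2/3 + 100 = 48π^2 + 100.
Parseval ⇒ Σ |c_n|^2 = 48π^2 + 100.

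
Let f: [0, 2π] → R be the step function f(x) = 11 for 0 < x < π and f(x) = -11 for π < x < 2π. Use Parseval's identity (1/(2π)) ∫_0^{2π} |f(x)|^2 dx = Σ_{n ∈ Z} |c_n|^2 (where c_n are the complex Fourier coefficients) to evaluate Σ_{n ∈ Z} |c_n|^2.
Σ |c_n|^2 = 121

Parseval equates the L^2 energy of f (normalised by 1/(2π)) with the ℓ^2 sum of its Fourier coefficients: (1/(2π)) ∫_0^{2π} |f|^2 = Σ |c_n|^2.
Compute the left side: (1/(2π)) [∫_0^π 11^2 dx + ∫_π^{2π} (-11)^2 dx] = (1/(2π)) · (121π + 121π) = (121 + 121)/2 = 121.
So Σ_{n ∈ Z} |c_n|^2 = 121.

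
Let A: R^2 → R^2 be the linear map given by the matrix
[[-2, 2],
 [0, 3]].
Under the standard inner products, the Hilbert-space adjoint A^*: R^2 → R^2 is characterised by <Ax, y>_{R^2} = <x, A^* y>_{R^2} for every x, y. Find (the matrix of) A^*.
A^* = A^T =
[[-2, 0],
 [2, 3]]

For real matrices with standard dot products, the defining identity <Ax, y> = <x, A^* y> gives (Ax)^T y = x^T (A^*) y, i.e. x^T A^T y = x^T (A^*) y. Since this holds for all x, y, we must have A^* = A^T. Therefore
A^* =
[[-2, 0],
 [2, 3]].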